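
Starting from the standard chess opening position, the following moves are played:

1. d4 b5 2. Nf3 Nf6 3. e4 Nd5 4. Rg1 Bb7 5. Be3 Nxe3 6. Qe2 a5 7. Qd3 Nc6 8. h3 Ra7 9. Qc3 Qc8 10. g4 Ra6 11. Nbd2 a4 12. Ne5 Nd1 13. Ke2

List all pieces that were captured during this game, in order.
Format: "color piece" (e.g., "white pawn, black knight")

Tracking captures:
  Nxe3: captured white bishop

white bishop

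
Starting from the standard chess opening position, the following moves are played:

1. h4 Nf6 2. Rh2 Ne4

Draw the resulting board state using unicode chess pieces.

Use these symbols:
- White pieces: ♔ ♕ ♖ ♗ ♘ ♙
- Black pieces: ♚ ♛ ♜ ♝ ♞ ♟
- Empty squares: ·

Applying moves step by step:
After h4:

♜ ♞ ♝ ♛ ♚ ♝ ♞ ♜
♟ ♟ ♟ ♟ ♟ ♟ ♟ ♟
· · · · · · · ·
· · · · · · · ·
· · · · · · · ♙
· · · · · · · ·
♙ ♙ ♙ ♙ ♙ ♙ ♙ ·
♖ ♘ ♗ ♕ ♔ ♗ ♘ ♖


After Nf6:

♜ ♞ ♝ ♛ ♚ ♝ · ♜
♟ ♟ ♟ ♟ ♟ ♟ ♟ ♟
· · · · · ♞ · ·
· · · · · · · ·
· · · · · · · ♙
· · · · · · · ·
♙ ♙ ♙ ♙ ♙ ♙ ♙ ·
♖ ♘ ♗ ♕ ♔ ♗ ♘ ♖


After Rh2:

♜ ♞ ♝ ♛ ♚ ♝ · ♜
♟ ♟ ♟ ♟ ♟ ♟ ♟ ♟
· · · · · ♞ · ·
· · · · · · · ·
· · · · · · · ♙
· · · · · · · ·
♙ ♙ ♙ ♙ ♙ ♙ ♙ ♖
♖ ♘ ♗ ♕ ♔ ♗ ♘ ·


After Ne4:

♜ ♞ ♝ ♛ ♚ ♝ · ♜
♟ ♟ ♟ ♟ ♟ ♟ ♟ ♟
· · · · · · · ·
· · · · · · · ·
· · · · ♞ · · ♙
· · · · · · · ·
♙ ♙ ♙ ♙ ♙ ♙ ♙ ♖
♖ ♘ ♗ ♕ ♔ ♗ ♘ ·



  a b c d e f g h
  ─────────────────
8│♜ ♞ ♝ ♛ ♚ ♝ · ♜│8
7│♟ ♟ ♟ ♟ ♟ ♟ ♟ ♟│7
6│· · · · · · · ·│6
5│· · · · · · · ·│5
4│· · · · ♞ · · ♙│4
3│· · · · · · · ·│3
2│♙ ♙ ♙ ♙ ♙ ♙ ♙ ♖│2
1│♖ ♘ ♗ ♕ ♔ ♗ ♘ ·│1
  ─────────────────
  a b c d e f g h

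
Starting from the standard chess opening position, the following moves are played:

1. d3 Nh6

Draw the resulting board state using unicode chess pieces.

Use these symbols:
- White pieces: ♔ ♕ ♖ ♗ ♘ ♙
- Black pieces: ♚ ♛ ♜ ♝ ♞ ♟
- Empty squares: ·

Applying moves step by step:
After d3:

♜ ♞ ♝ ♛ ♚ ♝ ♞ ♜
♟ ♟ ♟ ♟ ♟ ♟ ♟ ♟
· · · · · · · ·
· · · · · · · ·
· · · · · · · ·
· · · ♙ · · · ·
♙ ♙ ♙ · ♙ ♙ ♙ ♙
♖ ♘ ♗ ♕ ♔ ♗ ♘ ♖


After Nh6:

♜ ♞ ♝ ♛ ♚ ♝ · ♜
♟ ♟ ♟ ♟ ♟ ♟ ♟ ♟
· · · · · · · ♞
· · · · · · · ·
· · · · · · · ·
· · · ♙ · · · ·
♙ ♙ ♙ · ♙ ♙ ♙ ♙
♖ ♘ ♗ ♕ ♔ ♗ ♘ ♖



  a b c d e f g h
  ─────────────────
8│♜ ♞ ♝ ♛ ♚ ♝ · ♜│8
7│♟ ♟ ♟ ♟ ♟ ♟ ♟ ♟│7
6│· · · · · · · ♞│6
5│· · · · · · · ·│5
4│· · · · · · · ·│4
3│· · · ♙ · · · ·│3
2│♙ ♙ ♙ · ♙ ♙ ♙ ♙│2
1│♖ ♘ ♗ ♕ ♔ ♗ ♘ ♖│1
  ─────────────────
  a b c d e f g h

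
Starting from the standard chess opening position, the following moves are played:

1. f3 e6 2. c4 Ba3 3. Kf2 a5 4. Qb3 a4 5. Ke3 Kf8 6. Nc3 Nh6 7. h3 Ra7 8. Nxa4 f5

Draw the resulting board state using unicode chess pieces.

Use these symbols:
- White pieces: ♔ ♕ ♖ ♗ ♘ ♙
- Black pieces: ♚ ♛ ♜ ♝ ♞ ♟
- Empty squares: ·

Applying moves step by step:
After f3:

♜ ♞ ♝ ♛ ♚ ♝ ♞ ♜
♟ ♟ ♟ ♟ ♟ ♟ ♟ ♟
· · · · · · · ·
· · · · · · · ·
· · · · · · · ·
· · · · · ♙ · ·
♙ ♙ ♙ ♙ ♙ · ♙ ♙
♖ ♘ ♗ ♕ ♔ ♗ ♘ ♖


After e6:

♜ ♞ ♝ ♛ ♚ ♝ ♞ ♜
♟ ♟ ♟ ♟ · ♟ ♟ ♟
· · · · ♟ · · ·
· · · · · · · ·
· · · · · · · ·
· · · · · ♙ · ·
♙ ♙ ♙ ♙ ♙ · ♙ ♙
♖ ♘ ♗ ♕ ♔ ♗ ♘ ♖


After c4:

♜ ♞ ♝ ♛ ♚ ♝ ♞ ♜
♟ ♟ ♟ ♟ · ♟ ♟ ♟
· · · · ♟ · · ·
· · · · · · · ·
· · ♙ · · · · ·
· · · · · ♙ · ·
♙ ♙ · ♙ ♙ · ♙ ♙
♖ ♘ ♗ ♕ ♔ ♗ ♘ ♖


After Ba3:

♜ ♞ ♝ ♛ ♚ · ♞ ♜
♟ ♟ ♟ ♟ · ♟ ♟ ♟
· · · · ♟ · · ·
· · · · · · · ·
· · ♙ · · · · ·
♝ · · · · ♙ · ·
♙ ♙ · ♙ ♙ · ♙ ♙
♖ ♘ ♗ ♕ ♔ ♗ ♘ ♖


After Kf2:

♜ ♞ ♝ ♛ ♚ · ♞ ♜
♟ ♟ ♟ ♟ · ♟ ♟ ♟
· · · · ♟ · · ·
· · · · · · · ·
· · ♙ · · · · ·
♝ · · · · ♙ · ·
♙ ♙ · ♙ ♙ ♔ ♙ ♙
♖ ♘ ♗ ♕ · ♗ ♘ ♖


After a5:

♜ ♞ ♝ ♛ ♚ · ♞ ♜
· ♟ ♟ ♟ · ♟ ♟ ♟
· · · · ♟ · · ·
♟ · · · · · · ·
· · ♙ · · · · ·
♝ · · · · ♙ · ·
♙ ♙ · ♙ ♙ ♔ ♙ ♙
♖ ♘ ♗ ♕ · ♗ ♘ ♖


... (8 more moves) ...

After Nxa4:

· ♞ ♝ ♛ · ♚ · ♜
♜ ♟ ♟ ♟ · ♟ ♟ ♟
· · · · ♟ · · ♞
· · · · · · · ·
♘ · ♙ · · · · ·
♝ ♕ · · ♔ ♙ · ♙
♙ ♙ · ♙ ♙ · ♙ ·
♖ · ♗ · · ♗ ♘ ♖


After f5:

· ♞ ♝ ♛ · ♚ · ♜
♜ ♟ ♟ ♟ · · ♟ ♟
· · · · ♟ · · ♞
· · · · · ♟ · ·
♘ · ♙ · · · · ·
♝ ♕ · · ♔ ♙ · ♙
♙ ♙ · ♙ ♙ · ♙ ·
♖ · ♗ · · ♗ ♘ ♖



  a b c d e f g h
  ─────────────────
8│· ♞ ♝ ♛ · ♚ · ♜│8
7│♜ ♟ ♟ ♟ · · ♟ ♟│7
6│· · · · ♟ · · ♞│6
5│· · · · · ♟ · ·│5
4│♘ · ♙ · · · · ·│4
3│♝ ♕ · · ♔ ♙ · ♙│3
2│♙ ♙ · ♙ ♙ · ♙ ·│2
1│♖ · ♗ · · ♗ ♘ ♖│1
  ─────────────────
  a b c d e f g h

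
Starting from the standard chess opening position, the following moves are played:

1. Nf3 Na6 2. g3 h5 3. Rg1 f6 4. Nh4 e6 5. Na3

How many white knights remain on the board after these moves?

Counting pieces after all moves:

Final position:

  a b c d e f g h
  ─────────────────
8│♜ · ♝ ♛ ♚ ♝ ♞ ♜│8
7│♟ ♟ ♟ ♟ · · ♟ ·│7
6│♞ · · · ♟ ♟ · ·│6
5│· · · · · · · ♟│5
4│· · · · · · · ♘│4
3│♘ · · · · · ♙ ·│3
2│♙ ♙ ♙ ♙ ♙ ♙ · ♙│2
1│♖ · ♗ ♕ ♔ ♗ ♖ ·│1
  ─────────────────
  a b c d e f g h


2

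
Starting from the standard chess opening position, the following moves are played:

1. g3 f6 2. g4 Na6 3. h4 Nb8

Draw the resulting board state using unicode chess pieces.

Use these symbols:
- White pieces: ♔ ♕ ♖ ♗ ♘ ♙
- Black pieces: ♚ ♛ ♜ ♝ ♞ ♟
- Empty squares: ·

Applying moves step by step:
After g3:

♜ ♞ ♝ ♛ ♚ ♝ ♞ ♜
♟ ♟ ♟ ♟ ♟ ♟ ♟ ♟
· · · · · · · ·
· · · · · · · ·
· · · · · · · ·
· · · · · · ♙ ·
♙ ♙ ♙ ♙ ♙ ♙ · ♙
♖ ♘ ♗ ♕ ♔ ♗ ♘ ♖


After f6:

♜ ♞ ♝ ♛ ♚ ♝ ♞ ♜
♟ ♟ ♟ ♟ ♟ · ♟ ♟
· · · · · ♟ · ·
· · · · · · · ·
· · · · · · · ·
· · · · · · ♙ ·
♙ ♙ ♙ ♙ ♙ ♙ · ♙
♖ ♘ ♗ ♕ ♔ ♗ ♘ ♖


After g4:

♜ ♞ ♝ ♛ ♚ ♝ ♞ ♜
♟ ♟ ♟ ♟ ♟ · ♟ ♟
· · · · · ♟ · ·
· · · · · · · ·
· · · · · · ♙ ·
· · · · · · · ·
♙ ♙ ♙ ♙ ♙ ♙ · ♙
♖ ♘ ♗ ♕ ♔ ♗ ♘ ♖


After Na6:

♜ · ♝ ♛ ♚ ♝ ♞ ♜
♟ ♟ ♟ ♟ ♟ · ♟ ♟
♞ · · · · ♟ · ·
· · · · · · · ·
· · · · · · ♙ ·
· · · · · · · ·
♙ ♙ ♙ ♙ ♙ ♙ · ♙
♖ ♘ ♗ ♕ ♔ ♗ ♘ ♖


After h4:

♜ · ♝ ♛ ♚ ♝ ♞ ♜
♟ ♟ ♟ ♟ ♟ · ♟ ♟
♞ · · · · ♟ · ·
· · · · · · · ·
· · · · · · ♙ ♙
· · · · · · · ·
♙ ♙ ♙ ♙ ♙ ♙ · ·
♖ ♘ ♗ ♕ ♔ ♗ ♘ ♖


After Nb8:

♜ ♞ ♝ ♛ ♚ ♝ ♞ ♜
♟ ♟ ♟ ♟ ♟ · ♟ ♟
· · · · · ♟ · ·
· · · · · · · ·
· · · · · · ♙ ♙
· · · · · · · ·
♙ ♙ ♙ ♙ ♙ ♙ · ·
♖ ♘ ♗ ♕ ♔ ♗ ♘ ♖



  a b c d e f g h
  ─────────────────
8│♜ ♞ ♝ ♛ ♚ ♝ ♞ ♜│8
7│♟ ♟ ♟ ♟ ♟ · ♟ ♟│7
6│· · · · · ♟ · ·│6
5│· · · · · · · ·│5
4│· · · · · · ♙ ♙│4
3│· · · · · · · ·│3
2│♙ ♙ ♙ ♙ ♙ ♙ · ·│2
1│♖ ♘ ♗ ♕ ♔ ♗ ♘ ♖│1
  ─────────────────
  a b c d e f g h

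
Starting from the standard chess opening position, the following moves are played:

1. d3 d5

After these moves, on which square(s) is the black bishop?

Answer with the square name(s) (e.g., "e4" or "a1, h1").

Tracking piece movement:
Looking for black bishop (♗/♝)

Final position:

  a b c d e f g h
  ─────────────────
8│♜ ♞ ♝ ♛ ♚ ♝ ♞ ♜│8
7│♟ ♟ ♟ · ♟ ♟ ♟ ♟│7
6│· · · · · · · ·│6
5│· · · ♟ · · · ·│5
4│· · · · · · · ·│4
3│· · · ♙ · · · ·│3
2│♙ ♙ ♙ · ♙ ♙ ♙ ♙│2
1│♖ ♘ ♗ ♕ ♔ ♗ ♘ ♖│1
  ─────────────────
  a b c d e f g h


c8, f8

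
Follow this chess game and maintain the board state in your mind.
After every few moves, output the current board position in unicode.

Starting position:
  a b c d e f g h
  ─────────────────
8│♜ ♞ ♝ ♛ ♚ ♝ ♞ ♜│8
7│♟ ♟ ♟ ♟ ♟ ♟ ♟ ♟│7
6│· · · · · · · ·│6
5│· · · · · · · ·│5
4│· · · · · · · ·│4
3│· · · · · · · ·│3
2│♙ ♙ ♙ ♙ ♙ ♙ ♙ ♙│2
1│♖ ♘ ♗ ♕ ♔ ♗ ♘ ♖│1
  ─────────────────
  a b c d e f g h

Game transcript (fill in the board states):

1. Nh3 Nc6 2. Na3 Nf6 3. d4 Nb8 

  a b c d e f g h
  ─────────────────
8│♜ ♞ ♝ ♛ ♚ ♝ · ♜│8
7│♟ ♟ ♟ ♟ ♟ ♟ ♟ ♟│7
6│· · · · · ♞ · ·│6
5│· · · · · · · ·│5
4│· · · ♙ · · · ·│4
3│♘ · · · · · · ♘│3
2│♙ ♙ ♙ · ♙ ♙ ♙ ♙│2
1│♖ · ♗ ♕ ♔ ♗ · ♖│1
  ─────────────────
  a b c d e f g h

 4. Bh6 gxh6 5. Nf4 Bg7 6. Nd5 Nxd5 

  a b c d e f g h
  ─────────────────
8│♜ ♞ ♝ ♛ ♚ · · ♜│8
7│♟ ♟ ♟ ♟ ♟ ♟ ♝ ♟│7
6│· · · · · · · ♟│6
5│· · · ♞ · · · ·│5
4│· · · ♙ · · · ·│4
3│♘ · · · · · · ·│3
2│♙ ♙ ♙ · ♙ ♙ ♙ ♙│2
1│♖ · · ♕ ♔ ♗ · ♖│1
  ─────────────────
  a b c d e f g h

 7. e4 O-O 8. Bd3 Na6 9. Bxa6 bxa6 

  a b c d e f g h
  ─────────────────
8│♜ · ♝ ♛ · ♜ ♚ ·│8
7│♟ · ♟ ♟ ♟ ♟ ♝ ♟│7
6│♟ · · · · · · ♟│6
5│· · · ♞ · · · ·│5
4│· · · ♙ ♙ · · ·│4
3│♘ · · · · · · ·│3
2│♙ ♙ ♙ · · ♙ ♙ ♙│2
1│♖ · · ♕ ♔ · · ♖│1
  ─────────────────
  a b c d e f g h

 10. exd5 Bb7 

  a b c d e f g h
  ─────────────────
8│♜ · · ♛ · ♜ ♚ ·│8
7│♟ ♝ ♟ ♟ ♟ ♟ ♝ ♟│7
6│♟ · · · · · · ♟│6
5│· · · ♙ · · · ·│5
4│· · · ♙ · · · ·│4
3│♘ · · · · · · ·│3
2│♙ ♙ ♙ · · ♙ ♙ ♙│2
1│♖ · · ♕ ♔ · · ♖│1
  ─────────────────
  a b c d e f g h


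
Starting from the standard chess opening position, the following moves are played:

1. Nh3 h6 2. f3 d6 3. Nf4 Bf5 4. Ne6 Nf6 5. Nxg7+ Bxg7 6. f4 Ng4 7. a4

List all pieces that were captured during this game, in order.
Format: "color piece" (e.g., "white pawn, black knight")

Tracking captures:
  Nxg7+: captured black pawn
  Bxg7: captured white knight

black pawn, white knight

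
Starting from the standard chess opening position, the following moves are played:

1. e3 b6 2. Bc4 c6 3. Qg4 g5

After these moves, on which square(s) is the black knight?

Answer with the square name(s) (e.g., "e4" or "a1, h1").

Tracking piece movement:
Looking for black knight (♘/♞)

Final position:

  a b c d e f g h
  ─────────────────
8│♜ ♞ ♝ ♛ ♚ ♝ ♞ ♜│8
7│♟ · · ♟ ♟ ♟ · ♟│7
6│· ♟ ♟ · · · · ·│6
5│· · · · · · ♟ ·│5
4│· · ♗ · · · ♕ ·│4
3│· · · · ♙ · · ·│3
2│♙ ♙ ♙ ♙ · ♙ ♙ ♙│2
1│♖ ♘ ♗ · ♔ · ♘ ♖│1
  ─────────────────
  a b c d e f g h


b8, g8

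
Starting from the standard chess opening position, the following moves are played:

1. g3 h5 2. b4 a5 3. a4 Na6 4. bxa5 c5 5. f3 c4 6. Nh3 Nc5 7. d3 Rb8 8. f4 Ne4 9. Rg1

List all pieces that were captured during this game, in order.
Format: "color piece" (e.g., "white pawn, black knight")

Tracking captures:
  bxa5: captured black pawn

black pawn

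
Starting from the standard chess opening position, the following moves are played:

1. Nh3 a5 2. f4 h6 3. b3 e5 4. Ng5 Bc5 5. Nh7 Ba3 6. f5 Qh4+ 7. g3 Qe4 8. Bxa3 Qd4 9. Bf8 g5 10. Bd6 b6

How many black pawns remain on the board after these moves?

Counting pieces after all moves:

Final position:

  a b c d e f g h
  ─────────────────
8│♜ ♞ ♝ · ♚ · ♞ ♜│8
7│· · ♟ ♟ · ♟ · ♘│7
6│· ♟ · ♗ · · · ♟│6
5│♟ · · · ♟ ♙ ♟ ·│5
4│· · · ♛ · · · ·│4
3│· ♙ · · · · ♙ ·│3
2│♙ · ♙ ♙ ♙ · · ♙│2
1│♖ ♘ · ♕ ♔ ♗ · ♖│1
  ─────────────────
  a b c d e f g h


8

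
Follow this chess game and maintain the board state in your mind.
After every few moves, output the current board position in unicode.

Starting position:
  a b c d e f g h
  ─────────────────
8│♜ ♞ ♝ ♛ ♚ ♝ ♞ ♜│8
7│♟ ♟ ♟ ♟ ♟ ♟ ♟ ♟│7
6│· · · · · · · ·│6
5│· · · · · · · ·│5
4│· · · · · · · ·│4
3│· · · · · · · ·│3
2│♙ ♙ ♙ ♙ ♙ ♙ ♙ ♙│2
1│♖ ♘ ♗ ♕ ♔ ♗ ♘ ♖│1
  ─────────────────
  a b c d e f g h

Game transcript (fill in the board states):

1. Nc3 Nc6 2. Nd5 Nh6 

  a b c d e f g h
  ─────────────────
8│♜ · ♝ ♛ ♚ ♝ · ♜│8
7│♟ ♟ ♟ ♟ ♟ ♟ ♟ ♟│7
6│· · ♞ · · · · ♞│6
5│· · · ♘ · · · ·│5
4│· · · · · · · ·│4
3│· · · · · · · ·│3
2│♙ ♙ ♙ ♙ ♙ ♙ ♙ ♙│2
1│♖ · ♗ ♕ ♔ ♗ ♘ ♖│1
  ─────────────────
  a b c d e f g h

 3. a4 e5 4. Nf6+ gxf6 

  a b c d e f g h
  ─────────────────
8│♜ · ♝ ♛ ♚ ♝ · ♜│8
7│♟ ♟ ♟ ♟ · ♟ · ♟│7
6│· · ♞ · · ♟ · ♞│6
5│· · · · ♟ · · ·│5
4│♙ · · · · · · ·│4
3│· · · · · · · ·│3
2│· ♙ ♙ ♙ ♙ ♙ ♙ ♙│2
1│♖ · ♗ ♕ ♔ ♗ ♘ ♖│1
  ─────────────────
  a b c d e f g h

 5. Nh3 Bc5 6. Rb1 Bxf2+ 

  a b c d e f g h
  ─────────────────
8│♜ · ♝ ♛ ♚ · · ♜│8
7│♟ ♟ ♟ ♟ · ♟ · ♟│7
6│· · ♞ · · ♟ · ♞│6
5│· · · · ♟ · · ·│5
4│♙ · · · · · · ·│4
3│· · · · · · · ♘│3
2│· ♙ ♙ ♙ ♙ ♝ ♙ ♙│2
1│· ♖ ♗ ♕ ♔ ♗ · ♖│1
  ─────────────────
  a b c d e f g h

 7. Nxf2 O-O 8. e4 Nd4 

  a b c d e f g h
  ─────────────────
8│♜ · ♝ ♛ · ♜ ♚ ·│8
7│♟ ♟ ♟ ♟ · ♟ · ♟│7
6│· · · · · ♟ · ♞│6
5│· · · · ♟ · · ·│5
4│♙ · · ♞ ♙ · · ·│4
3│· · · · · · · ·│3
2│· ♙ ♙ ♙ · ♘ ♙ ♙│2
1│· ♖ ♗ ♕ ♔ ♗ · ♖│1
  ─────────────────
  a b c d e f g h



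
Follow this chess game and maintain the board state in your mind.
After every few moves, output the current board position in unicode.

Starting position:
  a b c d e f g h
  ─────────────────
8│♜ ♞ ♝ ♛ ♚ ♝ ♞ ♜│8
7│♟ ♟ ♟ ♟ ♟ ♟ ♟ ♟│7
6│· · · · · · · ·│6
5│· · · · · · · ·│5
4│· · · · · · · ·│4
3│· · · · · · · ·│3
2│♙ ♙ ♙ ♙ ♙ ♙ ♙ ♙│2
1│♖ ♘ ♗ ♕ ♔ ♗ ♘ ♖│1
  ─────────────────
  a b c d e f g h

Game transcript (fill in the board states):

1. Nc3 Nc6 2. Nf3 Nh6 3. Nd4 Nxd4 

  a b c d e f g h
  ─────────────────
8│♜ · ♝ ♛ ♚ ♝ · ♜│8
7│♟ ♟ ♟ ♟ ♟ ♟ ♟ ♟│7
6│· · · · · · · ♞│6
5│· · · · · · · ·│5
4│· · · ♞ · · · ·│4
3│· · ♘ · · · · ·│3
2│♙ ♙ ♙ ♙ ♙ ♙ ♙ ♙│2
1│♖ · ♗ ♕ ♔ ♗ · ♖│1
  ─────────────────
  a b c d e f g h

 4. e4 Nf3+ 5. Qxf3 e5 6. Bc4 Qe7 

  a b c d e f g h
  ─────────────────
8│♜ · ♝ · ♚ ♝ · ♜│8
7│♟ ♟ ♟ ♟ ♛ ♟ ♟ ♟│7
6│· · · · · · · ♞│6
5│· · · · ♟ · · ·│5
4│· · ♗ · ♙ · · ·│4
3│· · ♘ · · ♕ · ·│3
2│♙ ♙ ♙ ♙ · ♙ ♙ ♙│2
1│♖ · ♗ · ♔ · · ♖│1
  ─────────────────
  a b c d e f g h

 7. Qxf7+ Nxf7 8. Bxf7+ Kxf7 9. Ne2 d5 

  a b c d e f g h
  ─────────────────
8│♜ · ♝ · · ♝ · ♜│8
7│♟ ♟ ♟ · ♛ ♚ ♟ ♟│7
6│· · · · · · · ·│6
5│· · · ♟ ♟ · · ·│5
4│· · · · ♙ · · ·│4
3│· · · · · · · ·│3
2│♙ ♙ ♙ ♙ ♘ ♙ ♙ ♙│2
1│♖ · ♗ · ♔ · · ♖│1
  ─────────────────
  a b c d e f g h

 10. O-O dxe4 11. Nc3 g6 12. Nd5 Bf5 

  a b c d e f g h
  ─────────────────
8│♜ · · · · ♝ · ♜│8
7│♟ ♟ ♟ · ♛ ♚ · ♟│7
6│· · · · · · ♟ ·│6
5│· · · ♘ ♟ ♝ · ·│5
4│· · · · ♟ · · ·│4
3│· · · · · · · ·│3
2│♙ ♙ ♙ ♙ · ♙ ♙ ♙│2
1│♖ · ♗ · · ♖ ♔ ·│1
  ─────────────────
  a b c d e f g h



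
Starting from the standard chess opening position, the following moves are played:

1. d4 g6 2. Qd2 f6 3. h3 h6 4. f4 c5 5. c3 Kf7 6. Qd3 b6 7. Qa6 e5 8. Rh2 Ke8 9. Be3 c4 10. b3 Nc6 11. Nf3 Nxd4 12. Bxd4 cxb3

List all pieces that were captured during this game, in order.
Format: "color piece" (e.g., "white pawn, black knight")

Tracking captures:
  Nxd4: captured white pawn
  Bxd4: captured black knight
  cxb3: captured white pawn

white pawn, black knight, white pawn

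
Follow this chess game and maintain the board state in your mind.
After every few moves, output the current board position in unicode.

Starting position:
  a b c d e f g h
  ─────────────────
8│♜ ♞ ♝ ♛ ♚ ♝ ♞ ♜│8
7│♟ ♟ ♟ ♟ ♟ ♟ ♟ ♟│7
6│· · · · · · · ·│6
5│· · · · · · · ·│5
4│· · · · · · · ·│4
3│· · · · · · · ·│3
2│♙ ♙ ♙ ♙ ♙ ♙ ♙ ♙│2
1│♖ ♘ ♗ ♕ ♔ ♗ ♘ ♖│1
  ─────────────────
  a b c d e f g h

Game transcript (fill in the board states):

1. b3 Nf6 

  a b c d e f g h
  ─────────────────
8│♜ ♞ ♝ ♛ ♚ ♝ · ♜│8
7│♟ ♟ ♟ ♟ ♟ ♟ ♟ ♟│7
6│· · · · · ♞ · ·│6
5│· · · · · · · ·│5
4│· · · · · · · ·│4
3│· ♙ · · · · · ·│3
2│♙ · ♙ ♙ ♙ ♙ ♙ ♙│2
1│♖ ♘ ♗ ♕ ♔ ♗ ♘ ♖│1
  ─────────────────
  a b c d e f g h

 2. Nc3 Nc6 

  a b c d e f g h
  ─────────────────
8│♜ · ♝ ♛ ♚ ♝ · ♜│8
7│♟ ♟ ♟ ♟ ♟ ♟ ♟ ♟│7
6│· · ♞ · · ♞ · ·│6
5│· · · · · · · ·│5
4│· · · · · · · ·│4
3│· ♙ ♘ · · · · ·│3
2│♙ · ♙ ♙ ♙ ♙ ♙ ♙│2
1│♖ · ♗ ♕ ♔ ♗ ♘ ♖│1
  ─────────────────
  a b c d e f g h

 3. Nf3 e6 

  a b c d e f g h
  ─────────────────
8│♜ · ♝ ♛ ♚ ♝ · ♜│8
7│♟ ♟ ♟ ♟ · ♟ ♟ ♟│7
6│· · ♞ · ♟ ♞ · ·│6
5│· · · · · · · ·│5
4│· · · · · · · ·│4
3│· ♙ ♘ · · ♘ · ·│3
2│♙ · ♙ ♙ ♙ ♙ ♙ ♙│2
1│♖ · ♗ ♕ ♔ ♗ · ♖│1
  ─────────────────
  a b c d e f g h

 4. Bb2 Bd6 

  a b c d e f g h
  ─────────────────
8│♜ · ♝ ♛ ♚ · · ♜│8
7│♟ ♟ ♟ ♟ · ♟ ♟ ♟│7
6│· · ♞ ♝ ♟ ♞ · ·│6
5│· · · · · · · ·│5
4│· · · · · · · ·│4
3│· ♙ ♘ · · ♘ · ·│3
2│♙ ♗ ♙ ♙ ♙ ♙ ♙ ♙│2
1│♖ · · ♕ ♔ ♗ · ♖│1
  ─────────────────
  a b c d e f g h



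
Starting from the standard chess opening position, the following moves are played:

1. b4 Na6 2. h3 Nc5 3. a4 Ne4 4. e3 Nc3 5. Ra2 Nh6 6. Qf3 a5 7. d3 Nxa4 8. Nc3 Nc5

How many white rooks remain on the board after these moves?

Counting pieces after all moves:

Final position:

  a b c d e f g h
  ─────────────────
8│♜ · ♝ ♛ ♚ ♝ · ♜│8
7│· ♟ ♟ ♟ ♟ ♟ ♟ ♟│7
6│· · · · · · · ♞│6
5│♟ · ♞ · · · · ·│5
4│· ♙ · · · · · ·│4
3│· · ♘ ♙ ♙ ♕ · ♙│3
2│♖ · ♙ · · ♙ ♙ ·│2
1│· · ♗ · ♔ ♗ ♘ ♖│1
  ─────────────────
  a b c d e f g h


2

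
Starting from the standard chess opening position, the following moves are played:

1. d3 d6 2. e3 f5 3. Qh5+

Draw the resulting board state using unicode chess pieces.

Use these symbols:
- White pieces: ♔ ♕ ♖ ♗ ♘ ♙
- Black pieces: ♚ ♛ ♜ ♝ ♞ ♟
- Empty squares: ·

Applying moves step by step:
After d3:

♜ ♞ ♝ ♛ ♚ ♝ ♞ ♜
♟ ♟ ♟ ♟ ♟ ♟ ♟ ♟
· · · · · · · ·
· · · · · · · ·
· · · · · · · ·
· · · ♙ · · · ·
♙ ♙ ♙ · ♙ ♙ ♙ ♙
♖ ♘ ♗ ♕ ♔ ♗ ♘ ♖


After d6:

♜ ♞ ♝ ♛ ♚ ♝ ♞ ♜
♟ ♟ ♟ · ♟ ♟ ♟ ♟
· · · ♟ · · · ·
· · · · · · · ·
· · · · · · · ·
· · · ♙ · · · ·
♙ ♙ ♙ · ♙ ♙ ♙ ♙
♖ ♘ ♗ ♕ ♔ ♗ ♘ ♖


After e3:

♜ ♞ ♝ ♛ ♚ ♝ ♞ ♜
♟ ♟ ♟ · ♟ ♟ ♟ ♟
· · · ♟ · · · ·
· · · · · · · ·
· · · · · · · ·
· · · ♙ ♙ · · ·
♙ ♙ ♙ · · ♙ ♙ ♙
♖ ♘ ♗ ♕ ♔ ♗ ♘ ♖


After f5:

♜ ♞ ♝ ♛ ♚ ♝ ♞ ♜
♟ ♟ ♟ · ♟ · ♟ ♟
· · · ♟ · · · ·
· · · · · ♟ · ·
· · · · · · · ·
· · · ♙ ♙ · · ·
♙ ♙ ♙ · · ♙ ♙ ♙
♖ ♘ ♗ ♕ ♔ ♗ ♘ ♖


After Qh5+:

♜ ♞ ♝ ♛ ♚ ♝ ♞ ♜
♟ ♟ ♟ · ♟ · ♟ ♟
· · · ♟ · · · ·
· · · · · ♟ · ♕
· · · · · · · ·
· · · ♙ ♙ · · ·
♙ ♙ ♙ · · ♙ ♙ ♙
♖ ♘ ♗ · ♔ ♗ ♘ ♖



  a b c d e f g h
  ─────────────────
8│♜ ♞ ♝ ♛ ♚ ♝ ♞ ♜│8
7│♟ ♟ ♟ · ♟ · ♟ ♟│7
6│· · · ♟ · · · ·│6
5│· · · · · ♟ · ♕│5
4│· · · · · · · ·│4
3│· · · ♙ ♙ · · ·│3
2│♙ ♙ ♙ · · ♙ ♙ ♙│2
1│♖ ♘ ♗ · ♔ ♗ ♘ ♖│1
  ─────────────────
  a b c d e f g h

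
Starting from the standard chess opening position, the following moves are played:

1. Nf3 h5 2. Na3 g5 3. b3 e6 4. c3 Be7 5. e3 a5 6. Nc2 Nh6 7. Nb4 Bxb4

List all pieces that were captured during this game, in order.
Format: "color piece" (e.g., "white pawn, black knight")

Tracking captures:
  Bxb4: captured white knight

white knight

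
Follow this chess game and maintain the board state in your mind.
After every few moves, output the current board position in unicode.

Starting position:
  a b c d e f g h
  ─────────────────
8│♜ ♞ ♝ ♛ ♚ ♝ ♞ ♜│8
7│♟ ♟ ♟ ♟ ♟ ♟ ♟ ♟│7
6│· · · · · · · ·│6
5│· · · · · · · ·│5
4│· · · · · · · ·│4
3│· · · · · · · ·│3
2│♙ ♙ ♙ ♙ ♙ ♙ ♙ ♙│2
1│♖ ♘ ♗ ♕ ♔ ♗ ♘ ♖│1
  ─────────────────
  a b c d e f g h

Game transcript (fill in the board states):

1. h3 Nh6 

  a b c d e f g h
  ─────────────────
8│♜ ♞ ♝ ♛ ♚ ♝ · ♜│8
7│♟ ♟ ♟ ♟ ♟ ♟ ♟ ♟│7
6│· · · · · · · ♞│6
5│· · · · · · · ·│5
4│· · · · · · · ·│4
3│· · · · · · · ♙│3
2│♙ ♙ ♙ ♙ ♙ ♙ ♙ ·│2
1│♖ ♘ ♗ ♕ ♔ ♗ ♘ ♖│1
  ─────────────────
  a b c d e f g h

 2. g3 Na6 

  a b c d e f g h
  ─────────────────
8│♜ · ♝ ♛ ♚ ♝ · ♜│8
7│♟ ♟ ♟ ♟ ♟ ♟ ♟ ♟│7
6│♞ · · · · · · ♞│6
5│· · · · · · · ·│5
4│· · · · · · · ·│4
3│· · · · · · ♙ ♙│3
2│♙ ♙ ♙ ♙ ♙ ♙ · ·│2
1│♖ ♘ ♗ ♕ ♔ ♗ ♘ ♖│1
  ─────────────────
  a b c d e f g h

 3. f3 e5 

  a b c d e f g h
  ─────────────────
8│♜ · ♝ ♛ ♚ ♝ · ♜│8
7│♟ ♟ ♟ ♟ · ♟ ♟ ♟│7
6│♞ · · · · · · ♞│6
5│· · · · ♟ · · ·│5
4│· · · · · · · ·│4
3│· · · · · ♙ ♙ ♙│3
2│♙ ♙ ♙ ♙ ♙ · · ·│2
1│♖ ♘ ♗ ♕ ♔ ♗ ♘ ♖│1
  ─────────────────
  a b c d e f g h

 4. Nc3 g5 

  a b c d e f g h
  ─────────────────
8│♜ · ♝ ♛ ♚ ♝ · ♜│8
7│♟ ♟ ♟ ♟ · ♟ · ♟│7
6│♞ · · · · · · ♞│6
5│· · · · ♟ · ♟ ·│5
4│· · · · · · · ·│4
3│· · ♘ · · ♙ ♙ ♙│3
2│♙ ♙ ♙ ♙ ♙ · · ·│2
1│♖ · ♗ ♕ ♔ ♗ ♘ ♖│1
  ─────────────────
  a b c d e f g h

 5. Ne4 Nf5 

  a b c d e f g h
  ─────────────────
8│♜ · ♝ ♛ ♚ ♝ · ♜│8
7│♟ ♟ ♟ ♟ · ♟ · ♟│7
6│♞ · · · · · · ·│6
5│· · · · ♟ ♞ ♟ ·│5
4│· · · · ♘ · · ·│4
3│· · · · · ♙ ♙ ♙│3
2│♙ ♙ ♙ ♙ ♙ · · ·│2
1│♖ · ♗ ♕ ♔ ♗ ♘ ♖│1
  ─────────────────
  a b c d e f g h



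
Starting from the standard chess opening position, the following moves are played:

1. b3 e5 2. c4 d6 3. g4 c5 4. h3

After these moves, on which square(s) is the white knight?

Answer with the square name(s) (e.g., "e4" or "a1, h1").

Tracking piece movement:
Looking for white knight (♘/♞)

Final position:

  a b c d e f g h
  ─────────────────
8│♜ ♞ ♝ ♛ ♚ ♝ ♞ ♜│8
7│♟ ♟ · · · ♟ ♟ ♟│7
6│· · · ♟ · · · ·│6
5│· · ♟ · ♟ · · ·│5
4│· · ♙ · · · ♙ ·│4
3│· ♙ · · · · · ♙│3
2│♙ · · ♙ ♙ ♙ · ·│2
1│♖ ♘ ♗ ♕ ♔ ♗ ♘ ♖│1
  ─────────────────
  a b c d e f g h


b1, g1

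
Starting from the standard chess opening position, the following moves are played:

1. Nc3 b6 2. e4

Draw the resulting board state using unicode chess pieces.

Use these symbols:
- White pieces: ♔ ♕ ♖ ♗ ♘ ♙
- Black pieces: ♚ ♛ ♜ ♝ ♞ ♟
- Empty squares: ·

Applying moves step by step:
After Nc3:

♜ ♞ ♝ ♛ ♚ ♝ ♞ ♜
♟ ♟ ♟ ♟ ♟ ♟ ♟ ♟
· · · · · · · ·
· · · · · · · ·
· · · · · · · ·
· · ♘ · · · · ·
♙ ♙ ♙ ♙ ♙ ♙ ♙ ♙
♖ · ♗ ♕ ♔ ♗ ♘ ♖


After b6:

♜ ♞ ♝ ♛ ♚ ♝ ♞ ♜
♟ · ♟ ♟ ♟ ♟ ♟ ♟
· ♟ · · · · · ·
· · · · · · · ·
· · · · · · · ·
· · ♘ · · · · ·
♙ ♙ ♙ ♙ ♙ ♙ ♙ ♙
♖ · ♗ ♕ ♔ ♗ ♘ ♖


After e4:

♜ ♞ ♝ ♛ ♚ ♝ ♞ ♜
♟ · ♟ ♟ ♟ ♟ ♟ ♟
· ♟ · · · · · ·
· · · · · · · ·
· · · · ♙ · · ·
· · ♘ · · · · ·
♙ ♙ ♙ ♙ · ♙ ♙ ♙
♖ · ♗ ♕ ♔ ♗ ♘ ♖



  a b c d e f g h
  ─────────────────
8│♜ ♞ ♝ ♛ ♚ ♝ ♞ ♜│8
7│♟ · ♟ ♟ ♟ ♟ ♟ ♟│7
6│· ♟ · · · · · ·│6
5│· · · · · · · ·│5
4│· · · · ♙ · · ·│4
3│· · ♘ · · · · ·│3
2│♙ ♙ ♙ ♙ · ♙ ♙ ♙│2
1│♖ · ♗ ♕ ♔ ♗ ♘ ♖│1
  ─────────────────
  a b c d e f g h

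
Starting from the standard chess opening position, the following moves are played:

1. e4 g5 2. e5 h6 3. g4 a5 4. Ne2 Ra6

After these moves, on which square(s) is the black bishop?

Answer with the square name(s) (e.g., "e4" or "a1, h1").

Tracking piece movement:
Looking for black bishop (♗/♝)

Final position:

  a b c d e f g h
  ─────────────────
8│· ♞ ♝ ♛ ♚ ♝ ♞ ♜│8
7│· ♟ ♟ ♟ ♟ ♟ · ·│7
6│♜ · · · · · · ♟│6
5│♟ · · · ♙ · ♟ ·│5
4│· · · · · · ♙ ·│4
3│· · · · · · · ·│3
2│♙ ♙ ♙ ♙ ♘ ♙ · ♙│2
1│♖ ♘ ♗ ♕ ♔ ♗ · ♖│1
  ─────────────────
  a b c d e f g h


c8, f8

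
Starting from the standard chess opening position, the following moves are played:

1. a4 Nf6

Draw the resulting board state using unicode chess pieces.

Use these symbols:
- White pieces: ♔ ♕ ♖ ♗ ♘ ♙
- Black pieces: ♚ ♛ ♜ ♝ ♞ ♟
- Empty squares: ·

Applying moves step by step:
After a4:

♜ ♞ ♝ ♛ ♚ ♝ ♞ ♜
♟ ♟ ♟ ♟ ♟ ♟ ♟ ♟
· · · · · · · ·
· · · · · · · ·
♙ · · · · · · ·
· · · · · · · ·
· ♙ ♙ ♙ ♙ ♙ ♙ ♙
♖ ♘ ♗ ♕ ♔ ♗ ♘ ♖


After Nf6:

♜ ♞ ♝ ♛ ♚ ♝ · ♜
♟ ♟ ♟ ♟ ♟ ♟ ♟ ♟
· · · · · ♞ · ·
· · · · · · · ·
♙ · · · · · · ·
· · · · · · · ·
· ♙ ♙ ♙ ♙ ♙ ♙ ♙
♖ ♘ ♗ ♕ ♔ ♗ ♘ ♖



  a b c d e f g h
  ─────────────────
8│♜ ♞ ♝ ♛ ♚ ♝ · ♜│8
7│♟ ♟ ♟ ♟ ♟ ♟ ♟ ♟│7
6│· · · · · ♞ · ·│6
5│· · · · · · · ·│5
4│♙ · · · · · · ·│4
3│· · · · · · · ·│3
2│· ♙ ♙ ♙ ♙ ♙ ♙ ♙│2
1│♖ ♘ ♗ ♕ ♔ ♗ ♘ ♖│1
  ─────────────────
  a b c d e f g h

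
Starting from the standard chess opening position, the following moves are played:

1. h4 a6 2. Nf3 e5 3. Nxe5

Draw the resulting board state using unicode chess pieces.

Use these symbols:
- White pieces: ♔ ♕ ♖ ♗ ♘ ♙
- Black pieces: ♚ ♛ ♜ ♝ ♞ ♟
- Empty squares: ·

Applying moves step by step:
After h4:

♜ ♞ ♝ ♛ ♚ ♝ ♞ ♜
♟ ♟ ♟ ♟ ♟ ♟ ♟ ♟
· · · · · · · ·
· · · · · · · ·
· · · · · · · ♙
· · · · · · · ·
♙ ♙ ♙ ♙ ♙ ♙ ♙ ·
♖ ♘ ♗ ♕ ♔ ♗ ♘ ♖


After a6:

♜ ♞ ♝ ♛ ♚ ♝ ♞ ♜
· ♟ ♟ ♟ ♟ ♟ ♟ ♟
♟ · · · · · · ·
· · · · · · · ·
· · · · · · · ♙
· · · · · · · ·
♙ ♙ ♙ ♙ ♙ ♙ ♙ ·
♖ ♘ ♗ ♕ ♔ ♗ ♘ ♖


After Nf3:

♜ ♞ ♝ ♛ ♚ ♝ ♞ ♜
· ♟ ♟ ♟ ♟ ♟ ♟ ♟
♟ · · · · · · ·
· · · · · · · ·
· · · · · · · ♙
· · · · · ♘ · ·
♙ ♙ ♙ ♙ ♙ ♙ ♙ ·
♖ ♘ ♗ ♕ ♔ ♗ · ♖


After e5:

♜ ♞ ♝ ♛ ♚ ♝ ♞ ♜
· ♟ ♟ ♟ · ♟ ♟ ♟
♟ · · · · · · ·
· · · · ♟ · · ·
· · · · · · · ♙
· · · · · ♘ · ·
♙ ♙ ♙ ♙ ♙ ♙ ♙ ·
♖ ♘ ♗ ♕ ♔ ♗ · ♖


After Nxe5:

♜ ♞ ♝ ♛ ♚ ♝ ♞ ♜
· ♟ ♟ ♟ · ♟ ♟ ♟
♟ · · · · · · ·
· · · · ♘ · · ·
· · · · · · · ♙
· · · · · · · ·
♙ ♙ ♙ ♙ ♙ ♙ ♙ ·
♖ ♘ ♗ ♕ ♔ ♗ · ♖



  a b c d e f g h
  ─────────────────
8│♜ ♞ ♝ ♛ ♚ ♝ ♞ ♜│8
7│· ♟ ♟ ♟ · ♟ ♟ ♟│7
6│♟ · · · · · · ·│6
5│· · · · ♘ · · ·│5
4│· · · · · · · ♙│4
3│· · · · · · · ·│3
2│♙ ♙ ♙ ♙ ♙ ♙ ♙ ·│2
1│♖ ♘ ♗ ♕ ♔ ♗ · ♖│1
  ─────────────────
  a b c d e f g h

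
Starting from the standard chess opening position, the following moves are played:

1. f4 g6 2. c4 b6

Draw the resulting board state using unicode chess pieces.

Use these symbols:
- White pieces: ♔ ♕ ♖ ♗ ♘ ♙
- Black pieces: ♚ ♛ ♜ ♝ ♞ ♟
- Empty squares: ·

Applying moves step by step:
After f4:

♜ ♞ ♝ ♛ ♚ ♝ ♞ ♜
♟ ♟ ♟ ♟ ♟ ♟ ♟ ♟
· · · · · · · ·
· · · · · · · ·
· · · · · ♙ · ·
· · · · · · · ·
♙ ♙ ♙ ♙ ♙ · ♙ ♙
♖ ♘ ♗ ♕ ♔ ♗ ♘ ♖


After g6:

♜ ♞ ♝ ♛ ♚ ♝ ♞ ♜
♟ ♟ ♟ ♟ ♟ ♟ · ♟
· · · · · · ♟ ·
· · · · · · · ·
· · · · · ♙ · ·
· · · · · · · ·
♙ ♙ ♙ ♙ ♙ · ♙ ♙
♖ ♘ ♗ ♕ ♔ ♗ ♘ ♖


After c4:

♜ ♞ ♝ ♛ ♚ ♝ ♞ ♜
♟ ♟ ♟ ♟ ♟ ♟ · ♟
· · · · · · ♟ ·
· · · · · · · ·
· · ♙ · · ♙ · ·
· · · · · · · ·
♙ ♙ · ♙ ♙ · ♙ ♙
♖ ♘ ♗ ♕ ♔ ♗ ♘ ♖


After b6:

♜ ♞ ♝ ♛ ♚ ♝ ♞ ♜
♟ · ♟ ♟ ♟ ♟ · ♟
· ♟ · · · · ♟ ·
· · · · · · · ·
· · ♙ · · ♙ · ·
· · · · · · · ·
♙ ♙ · ♙ ♙ · ♙ ♙
♖ ♘ ♗ ♕ ♔ ♗ ♘ ♖



  a b c d e f g h
  ─────────────────
8│♜ ♞ ♝ ♛ ♚ ♝ ♞ ♜│8
7│♟ · ♟ ♟ ♟ ♟ · ♟│7
6│· ♟ · · · · ♟ ·│6
5│· · · · · · · ·│5
4│· · ♙ · · ♙ · ·│4
3│· · · · · · · ·│3
2│♙ ♙ · ♙ ♙ · ♙ ♙│2
1│♖ ♘ ♗ ♕ ♔ ♗ ♘ ♖│1
  ─────────────────
  a b c d e f g h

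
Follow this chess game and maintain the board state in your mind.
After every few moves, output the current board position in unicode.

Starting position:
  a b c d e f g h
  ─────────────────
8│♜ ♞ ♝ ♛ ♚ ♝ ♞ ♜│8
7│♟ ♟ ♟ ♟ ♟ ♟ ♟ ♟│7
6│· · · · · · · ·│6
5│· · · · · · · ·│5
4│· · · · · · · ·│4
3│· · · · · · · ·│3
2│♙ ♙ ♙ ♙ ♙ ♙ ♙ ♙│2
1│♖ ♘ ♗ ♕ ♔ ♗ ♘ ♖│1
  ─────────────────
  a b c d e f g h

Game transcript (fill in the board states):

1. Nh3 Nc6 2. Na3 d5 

  a b c d e f g h
  ─────────────────
8│♜ · ♝ ♛ ♚ ♝ ♞ ♜│8
7│♟ ♟ ♟ · ♟ ♟ ♟ ♟│7
6│· · ♞ · · · · ·│6
5│· · · ♟ · · · ·│5
4│· · · · · · · ·│4
3│♘ · · · · · · ♘│3
2│♙ ♙ ♙ ♙ ♙ ♙ ♙ ♙│2
1│♖ · ♗ ♕ ♔ ♗ · ♖│1
  ─────────────────
  a b c d e f g h

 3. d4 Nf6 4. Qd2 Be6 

  a b c d e f g h
  ─────────────────
8│♜ · · ♛ ♚ ♝ · ♜│8
7│♟ ♟ ♟ · ♟ ♟ ♟ ♟│7
6│· · ♞ · ♝ ♞ · ·│6
5│· · · ♟ · · · ·│5
4│· · · ♙ · · · ·│4
3│♘ · · · · · · ♘│3
2│♙ ♙ ♙ ♕ ♙ ♙ ♙ ♙│2
1│♖ · ♗ · ♔ ♗ · ♖│1
  ─────────────────
  a b c d e f g h

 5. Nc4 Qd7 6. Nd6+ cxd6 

  a b c d e f g h
  ─────────────────
8│♜ · · · ♚ ♝ · ♜│8
7│♟ ♟ · ♛ ♟ ♟ ♟ ♟│7
6│· · ♞ ♟ ♝ ♞ · ·│6
5│· · · ♟ · · · ·│5
4│· · · ♙ · · · ·│4
3│· · · · · · · ♘│3
2│♙ ♙ ♙ ♕ ♙ ♙ ♙ ♙│2
1│♖ · ♗ · ♔ ♗ · ♖│1
  ─────────────────
  a b c d e f g h

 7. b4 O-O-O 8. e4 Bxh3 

  a b c d e f g h
  ─────────────────
8│· · ♚ ♜ · ♝ · ♜│8
7│♟ ♟ · ♛ ♟ ♟ ♟ ♟│7
6│· · ♞ ♟ · ♞ · ·│6
5│· · · ♟ · · · ·│5
4│· ♙ · ♙ ♙ · · ·│4
3│· · · · · · · ♝│3
2│♙ · ♙ ♕ · ♙ ♙ ♙│2
1│♖ · ♗ · ♔ ♗ · ♖│1
  ─────────────────
  a b c d e f g h



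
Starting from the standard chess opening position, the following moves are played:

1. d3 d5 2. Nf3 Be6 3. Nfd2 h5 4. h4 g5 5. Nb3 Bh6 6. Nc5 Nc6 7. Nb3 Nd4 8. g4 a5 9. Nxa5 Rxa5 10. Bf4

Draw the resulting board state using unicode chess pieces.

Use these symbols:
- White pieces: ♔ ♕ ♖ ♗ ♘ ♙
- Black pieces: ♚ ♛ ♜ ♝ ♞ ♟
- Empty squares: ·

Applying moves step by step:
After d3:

♜ ♞ ♝ ♛ ♚ ♝ ♞ ♜
♟ ♟ ♟ ♟ ♟ ♟ ♟ ♟
· · · · · · · ·
· · · · · · · ·
· · · · · · · ·
· · · ♙ · · · ·
♙ ♙ ♙ · ♙ ♙ ♙ ♙
♖ ♘ ♗ ♕ ♔ ♗ ♘ ♖


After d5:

♜ ♞ ♝ ♛ ♚ ♝ ♞ ♜
♟ ♟ ♟ · ♟ ♟ ♟ ♟
· · · · · · · ·
· · · ♟ · · · ·
· · · · · · · ·
· · · ♙ · · · ·
♙ ♙ ♙ · ♙ ♙ ♙ ♙
♖ ♘ ♗ ♕ ♔ ♗ ♘ ♖


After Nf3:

♜ ♞ ♝ ♛ ♚ ♝ ♞ ♜
♟ ♟ ♟ · ♟ ♟ ♟ ♟
· · · · · · · ·
· · · ♟ · · · ·
· · · · · · · ·
· · · ♙ · ♘ · ·
♙ ♙ ♙ · ♙ ♙ ♙ ♙
♖ ♘ ♗ ♕ ♔ ♗ · ♖


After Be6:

♜ ♞ · ♛ ♚ ♝ ♞ ♜
♟ ♟ ♟ · ♟ ♟ ♟ ♟
· · · · ♝ · · ·
· · · ♟ · · · ·
· · · · · · · ·
· · · ♙ · ♘ · ·
♙ ♙ ♙ · ♙ ♙ ♙ ♙
♖ ♘ ♗ ♕ ♔ ♗ · ♖


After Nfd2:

♜ ♞ · ♛ ♚ ♝ ♞ ♜
♟ ♟ ♟ · ♟ ♟ ♟ ♟
· · · · ♝ · · ·
· · · ♟ · · · ·
· · · · · · · ·
· · · ♙ · · · ·
♙ ♙ ♙ ♘ ♙ ♙ ♙ ♙
♖ ♘ ♗ ♕ ♔ ♗ · ♖


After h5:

♜ ♞ · ♛ ♚ ♝ ♞ ♜
♟ ♟ ♟ · ♟ ♟ ♟ ·
· · · · ♝ · · ·
· · · ♟ · · · ♟
· · · · · · · ·
· · · ♙ · · · ·
♙ ♙ ♙ ♘ ♙ ♙ ♙ ♙
♖ ♘ ♗ ♕ ♔ ♗ · ♖


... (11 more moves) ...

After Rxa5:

· · · ♛ ♚ · ♞ ♜
· ♟ ♟ · ♟ ♟ · ·
· · · · ♝ · · ♝
♜ · · ♟ · · ♟ ♟
· · · ♞ · · ♙ ♙
· · · ♙ · · · ·
♙ ♙ ♙ · ♙ ♙ · ·
♖ ♘ ♗ ♕ ♔ ♗ · ♖


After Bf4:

· · · ♛ ♚ · ♞ ♜
· ♟ ♟ · ♟ ♟ · ·
· · · · ♝ · · ♝
♜ · · ♟ · · ♟ ♟
· · · ♞ · ♗ ♙ ♙
· · · ♙ · · · ·
♙ ♙ ♙ · ♙ ♙ · ·
♖ ♘ · ♕ ♔ ♗ · ♖



  a b c d e f g h
  ─────────────────
8│· · · ♛ ♚ · ♞ ♜│8
7│· ♟ ♟ · ♟ ♟ · ·│7
6│· · · · ♝ · · ♝│6
5│♜ · · ♟ · · ♟ ♟│5
4│· · · ♞ · ♗ ♙ ♙│4
3│· · · ♙ · · · ·│3
2│♙ ♙ ♙ · ♙ ♙ · ·│2
1│♖ ♘ · ♕ ♔ ♗ · ♖│1
  ─────────────────
  a b c d e f g h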